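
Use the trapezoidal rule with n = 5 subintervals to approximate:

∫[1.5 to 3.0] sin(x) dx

f(x) = sin(x)
a = 1.5, b = 3.0, n = 5
h = (b - a)/n = 0.300000

Trapezoidal rule: (h/2)[f(x₀) + 2f(x₁) + 2f(x₂) + ... + f(xₙ)]

x_0 = 1.5000, f(x_0) = 0.997495, coefficient = 1
x_1 = 1.8000, f(x_1) = 0.973848, coefficient = 2
x_2 = 2.1000, f(x_2) = 0.863209, coefficient = 2
x_3 = 2.4000, f(x_3) = 0.675463, coefficient = 2
x_4 = 2.7000, f(x_4) = 0.427380, coefficient = 2
x_5 = 3.0000, f(x_5) = 0.141120, coefficient = 1

I ≈ (0.300000/2) × 7.018415 = 1.052762
Exact value: 1.060730
Error: 0.007967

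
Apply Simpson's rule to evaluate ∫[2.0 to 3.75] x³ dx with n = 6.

f(x) = x³
a = 2.0, b = 3.75, n = 6
h = (b - a)/n = 0.291667

Simpson's rule: (h/3)[f(x₀) + 4f(x₁) + 2f(x₂) + ... + f(xₙ)]

x_0 = 2.0000, f(x_0) = 8.000000, coefficient = 1
x_1 = 2.2917, f(x_1) = 12.035229, coefficient = 4
x_2 = 2.5833, f(x_2) = 17.240162, coefficient = 2
x_3 = 2.8750, f(x_3) = 23.763672, coefficient = 4
x_4 = 3.1667, f(x_4) = 31.754630, coefficient = 2
x_5 = 3.4583, f(x_5) = 41.361907, coefficient = 4
x_6 = 3.7500, f(x_6) = 52.734375, coefficient = 1

I ≈ (0.291667/3) × 467.367188 = 45.438477
Exact value: 45.438477
Error: 0.000000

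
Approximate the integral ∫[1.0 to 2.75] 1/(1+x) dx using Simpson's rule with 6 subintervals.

f(x) = 1/(1+x)
a = 1.0, b = 2.75, n = 6
h = (b - a)/n = 0.291667

Simpson's rule: (h/3)[f(x₀) + 4f(x₁) + 2f(x₂) + ... + f(xₙ)]

x_0 = 1.0000, f(x_0) = 0.500000, coefficient = 1
x_1 = 1.2917, f(x_1) = 0.436364, coefficient = 4
x_2 = 1.5833, f(x_2) = 0.387097, coefficient = 2
x_3 = 1.8750, f(x_3) = 0.347826, coefficient = 4
x_4 = 2.1667, f(x_4) = 0.315789, coefficient = 2
x_5 = 2.4583, f(x_5) = 0.289157, coefficient = 4
x_6 = 2.7500, f(x_6) = 0.266667, coefficient = 1

I ≈ (0.291667/3) × 6.465825 = 0.628622
Exact value: 0.628609
Error: 0.000013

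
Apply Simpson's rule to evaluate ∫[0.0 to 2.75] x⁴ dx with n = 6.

f(x) = x⁴
a = 0.0, b = 2.75, n = 6
h = (b - a)/n = 0.458333

Simpson's rule: (h/3)[f(x₀) + 4f(x₁) + 2f(x₂) + ... + f(xₙ)]

x_0 = 0.0000, f(x_0) = 0.000000, coefficient = 1
x_1 = 0.4583, f(x_1) = 0.044129, coefficient = 4
x_2 = 0.9167, f(x_2) = 0.706067, coefficient = 2
x_3 = 1.3750, f(x_3) = 3.574463, coefficient = 4
x_4 = 1.8333, f(x_4) = 11.297068, coefficient = 2
x_5 = 2.2917, f(x_5) = 27.580732, coefficient = 4
x_6 = 2.7500, f(x_6) = 57.191406, coefficient = 1

I ≈ (0.458333/3) × 205.994973 = 31.471454
Exact value: 31.455273
Error: 0.016181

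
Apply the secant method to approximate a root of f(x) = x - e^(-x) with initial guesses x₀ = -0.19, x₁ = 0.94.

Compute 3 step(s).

f(x) = x - e^(-x)
x₀ = -0.19, x₁ = 0.94

Secant formula: x_{n+1} = x_n - f(x_n)(x_n - x_{n-1})/(f(x_n) - f(x_{n-1}))

Iteration 1:
  f(-0.190000) = -1.399250
  f(0.940000) = 0.549372
  x_2 = 0.940000 - 0.549372×(0.940000 - (-0.190000))/(0.549372 - (-1.399250))
       = 0.621421
Iteration 2:
  f(0.940000) = 0.549372
  f(0.621421) = 0.084240
  x_3 = 0.621421 - 0.084240×(0.621421 - 0.940000)/(0.084240 - 0.549372)
       = 0.563723
Iteration 3:
  f(0.621421) = 0.084240
  f(0.563723) = -0.005364
  x_4 = 0.563723 - (-0.005364)×(0.563723 - 0.621421)/(-0.005364 - 0.084240)
       = 0.567177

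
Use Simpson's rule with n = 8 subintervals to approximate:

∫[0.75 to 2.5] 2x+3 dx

f(x) = 2x+3
a = 0.75, b = 2.5, n = 8
h = (b - a)/n = 0.218750

Simpson's rule: (h/3)[f(x₀) + 4f(x₁) + 2f(x₂) + ... + f(xₙ)]

x_0 = 0.7500, f(x_0) = 4.500000, coefficient = 1
x_1 = 0.9688, f(x_1) = 4.937500, coefficient = 4
x_2 = 1.1875, f(x_2) = 5.375000, coefficient = 2
x_3 = 1.4062, f(x_3) = 5.812500, coefficient = 4
x_4 = 1.6250, f(x_4) = 6.250000, coefficient = 2
x_5 = 1.8438, f(x_5) = 6.687500, coefficient = 4
x_6 = 2.0625, f(x_6) = 7.125000, coefficient = 2
x_7 = 2.2812, f(x_7) = 7.562500, coefficient = 4
x_8 = 2.5000, f(x_8) = 8.000000, coefficient = 1

I ≈ (0.218750/3) × 150.000000 = 10.937500
Exact value: 10.937500
Error: 0.000000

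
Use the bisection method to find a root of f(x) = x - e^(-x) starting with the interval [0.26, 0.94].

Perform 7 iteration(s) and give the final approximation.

f(x) = x - e^(-x)
Initial interval: [0.26, 0.94]

Iteration 1:
  c_1 = (0.260000 + 0.940000)/2 = 0.600000
  f(c_1) = f(0.600000) = 0.051188
  f(a) × f(c) < 0, new interval: [0.260000, 0.600000]
Iteration 2:
  c_2 = (0.260000 + 0.600000)/2 = 0.430000
  f(c_2) = f(0.430000) = -0.220509
  f(a) × f(c) ≥ 0, new interval: [0.430000, 0.600000]
Iteration 3:
  c_3 = (0.430000 + 0.600000)/2 = 0.515000
  f(c_3) = f(0.515000) = -0.082501
  f(a) × f(c) ≥ 0, new interval: [0.515000, 0.600000]
Iteration 4:
  c_4 = (0.515000 + 0.600000)/2 = 0.557500
  f(c_4) = f(0.557500) = -0.015139
  f(a) × f(c) ≥ 0, new interval: [0.557500, 0.600000]
Iteration 5:
  c_5 = (0.557500 + 0.600000)/2 = 0.578750
  f(c_5) = f(0.578750) = 0.018151
  f(a) × f(c) < 0, new interval: [0.557500, 0.578750]
Iteration 6:
  c_6 = (0.557500 + 0.578750)/2 = 0.568125
  f(c_6) = f(0.568125) = 0.001538
  f(a) × f(c) < 0, new interval: [0.557500, 0.568125]
Iteration 7:
  c_7 = (0.557500 + 0.568125)/2 = 0.562812
  f(c_7) = f(0.562812) = -0.006792
  f(a) × f(c) ≥ 0, new interval: [0.562812, 0.568125]

After 7 iteration(s), the approximation is c_7 = 0.562812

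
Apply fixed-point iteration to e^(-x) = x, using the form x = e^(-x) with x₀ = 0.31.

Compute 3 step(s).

Equation: e^(-x) = x
Fixed-point form: x = e^(-x)
x₀ = 0.31

x_1 = g(0.310000) = 0.733447
x_2 = g(0.733447) = 0.480251
x_3 = g(0.480251) = 0.618628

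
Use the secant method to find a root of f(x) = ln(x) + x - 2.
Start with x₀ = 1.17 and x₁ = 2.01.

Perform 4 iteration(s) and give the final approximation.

f(x) = ln(x) + x - 2
x₀ = 1.17, x₁ = 2.01

Secant formula: x_{n+1} = x_n - f(x_n)(x_n - x_{n-1})/(f(x_n) - f(x_{n-1}))

Iteration 1:
  f(1.170000) = -0.672996
  f(2.010000) = 0.708135
  x_2 = 2.010000 - 0.708135×(2.010000 - 1.170000)/(0.708135 - (-0.672996))
       = 1.579314
Iteration 2:
  f(2.010000) = 0.708135
  f(1.579314) = 0.036305
  x_3 = 1.579314 - 0.036305×(1.579314 - 2.010000)/(0.036305 - 0.708135)
       = 1.556040
Iteration 3:
  f(1.579314) = 0.036305
  f(1.556040) = -0.001815
  x_4 = 1.556040 - (-0.001815)×(1.556040 - 1.579314)/(-0.001815 - 0.036305)
       = 1.557149
Iteration 4:
  f(1.556040) = -0.001815
  f(1.557149) = 0.000005
  x_5 = 1.557149 - 0.000005×(1.557149 - 1.556040)/(0.000005 - (-0.001815))
       = 1.557146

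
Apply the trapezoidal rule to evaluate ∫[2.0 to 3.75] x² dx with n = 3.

f(x) = x²
a = 2.0, b = 3.75, n = 3
h = (b - a)/n = 0.583333

Trapezoidal rule: (h/2)[f(x₀) + 2f(x₁) + 2f(x₂) + ... + f(xₙ)]

x_0 = 2.0000, f(x_0) = 4.000000, coefficient = 1
x_1 = 2.5833, f(x_1) = 6.673611, coefficient = 2
x_2 = 3.1667, f(x_2) = 10.027778, coefficient = 2
x_3 = 3.7500, f(x_3) = 14.062500, coefficient = 1

I ≈ (0.583333/2) × 51.465278 = 15.010706
Exact value: 14.911458
Error: 0.099248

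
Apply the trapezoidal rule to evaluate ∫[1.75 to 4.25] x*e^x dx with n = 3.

f(x) = x*e^x
a = 1.75, b = 4.25, n = 3
h = (b - a)/n = 0.833333

Trapezoidal rule: (h/2)[f(x₀) + 2f(x₁) + 2f(x₂) + ... + f(xₙ)]

x_0 = 1.7500, f(x_0) = 10.070555, coefficient = 1
x_1 = 2.5833, f(x_1) = 34.206439, coefficient = 2
x_2 = 3.4167, f(x_2) = 104.097929, coefficient = 2
x_3 = 4.2500, f(x_3) = 297.948002, coefficient = 1

I ≈ (0.833333/2) × 584.627293 = 243.594705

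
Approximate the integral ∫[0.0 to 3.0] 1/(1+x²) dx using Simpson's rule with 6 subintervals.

f(x) = 1/(1+x²)
a = 0.0, b = 3.0, n = 6
h = (b - a)/n = 0.500000

Simpson's rule: (h/3)[f(x₀) + 4f(x₁) + 2f(x₂) + ... + f(xₙ)]

x_0 = 0.0000, f(x_0) = 1.000000, coefficient = 1
x_1 = 0.5000, f(x_1) = 0.800000, coefficient = 4
x_2 = 1.0000, f(x_2) = 0.500000, coefficient = 2
x_3 = 1.5000, f(x_3) = 0.307692, coefficient = 4
x_4 = 2.0000, f(x_4) = 0.200000, coefficient = 2
x_5 = 2.5000, f(x_5) = 0.137931, coefficient = 4
x_6 = 3.0000, f(x_6) = 0.100000, coefficient = 1

I ≈ (0.500000/3) × 7.482493 = 1.247082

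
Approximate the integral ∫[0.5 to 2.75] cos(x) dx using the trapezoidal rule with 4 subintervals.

f(x) = cos(x)
a = 0.5, b = 2.75, n = 4
h = (b - a)/n = 0.562500

Trapezoidal rule: (h/2)[f(x₀) + 2f(x₁) + 2f(x₂) + ... + f(xₙ)]

x_0 = 0.5000, f(x_0) = 0.877583, coefficient = 1
x_1 = 1.0625, f(x_1) = 0.486690, coefficient = 2
x_2 = 1.6250, f(x_2) = -0.054177, coefficient = 2
x_3 = 2.1875, f(x_3) = -0.578349, coefficient = 2
x_4 = 2.7500, f(x_4) = -0.924302, coefficient = 1

I ≈ (0.562500/2) × -0.338393 = -0.095173
Exact value: -0.097765
Error: 0.002591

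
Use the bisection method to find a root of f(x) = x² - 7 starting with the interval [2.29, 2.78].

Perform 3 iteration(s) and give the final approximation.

f(x) = x² - 7
Initial interval: [2.29, 2.78]

Iteration 1:
  c_1 = (2.290000 + 2.780000)/2 = 2.535000
  f(c_1) = f(2.535000) = -0.573775
  f(a) × f(c) ≥ 0, new interval: [2.535000, 2.780000]
Iteration 2:
  c_2 = (2.535000 + 2.780000)/2 = 2.657500
  f(c_2) = f(2.657500) = 0.062306
  f(a) × f(c) < 0, new interval: [2.535000, 2.657500]
Iteration 3:
  c_3 = (2.535000 + 2.657500)/2 = 2.596250
  f(c_3) = f(2.596250) = -0.259486
  f(a) × f(c) ≥ 0, new interval: [2.596250, 2.657500]

After 3 iteration(s), the approximation is c_3 = 2.596250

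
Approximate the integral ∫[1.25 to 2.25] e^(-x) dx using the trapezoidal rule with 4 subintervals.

f(x) = e^(-x)
a = 1.25, b = 2.25, n = 4
h = (b - a)/n = 0.250000

Trapezoidal rule: (h/2)[f(x₀) + 2f(x₁) + 2f(x₂) + ... + f(xₙ)]

x_0 = 1.2500, f(x_0) = 0.286505, coefficient = 1
x_1 = 1.5000, f(x_1) = 0.223130, coefficient = 2
x_2 = 1.7500, f(x_2) = 0.173774, coefficient = 2
x_3 = 2.0000, f(x_3) = 0.135335, coefficient = 2
x_4 = 2.2500, f(x_4) = 0.105399, coefficient = 1

I ≈ (0.250000/2) × 1.456383 = 0.182048
Exact value: 0.181106
Error: 0.000942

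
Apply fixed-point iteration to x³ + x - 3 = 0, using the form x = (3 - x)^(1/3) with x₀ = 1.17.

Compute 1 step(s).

Equation: x³ + x - 3 = 0
Fixed-point form: x = (3 - x)^(1/3)
x₀ = 1.17

x_1 = g(1.170000) = 1.223161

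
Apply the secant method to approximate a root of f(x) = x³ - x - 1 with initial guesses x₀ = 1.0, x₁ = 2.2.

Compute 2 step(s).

f(x) = x³ - x - 1
x₀ = 1.0, x₁ = 2.2

Secant formula: x_{n+1} = x_n - f(x_n)(x_n - x_{n-1})/(f(x_n) - f(x_{n-1}))

Iteration 1:
  f(1.000000) = -1.000000
  f(2.200000) = 7.448000
  x_2 = 2.200000 - 7.448000×(2.200000 - 1.000000)/(7.448000 - (-1.000000))
       = 1.142045
Iteration 2:
  f(2.200000) = 7.448000
  f(1.142045) = -0.652512
  x_3 = 1.142045 - (-0.652512)×(1.142045 - 2.200000)/(-0.652512 - 7.448000)
       = 1.227266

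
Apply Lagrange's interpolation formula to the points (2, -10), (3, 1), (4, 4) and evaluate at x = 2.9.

Lagrange interpolation formula:
P(x) = Σ yᵢ × Lᵢ(x)
where Lᵢ(x) = Π_{j≠i} (x - xⱼ)/(xᵢ - xⱼ)

L_0(2.9) = (2.9 - 3)/(2 - 3) × (2.9 - 4)/(2 - 4) = 0.055000
L_1(2.9) = (2.9 - 2)/(3 - 2) × (2.9 - 4)/(3 - 4) = 0.990000
L_2(2.9) = (2.9 - 2)/(4 - 2) × (2.9 - 3)/(4 - 3) = -0.045000

P(2.9) = (-10)×L_0(2.9) + 1×L_1(2.9) + 4×L_2(2.9)
P(2.9) = 0.260000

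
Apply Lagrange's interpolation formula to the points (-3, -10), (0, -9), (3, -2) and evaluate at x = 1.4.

Lagrange interpolation formula:
P(x) = Σ yᵢ × Lᵢ(x)
where Lᵢ(x) = Π_{j≠i} (x - xⱼ)/(xᵢ - xⱼ)

L_0(1.4) = (1.4 - 0)/(-3 - 0) × (1.4 - 3)/(-3 - 3) = -0.124444
L_1(1.4) = (1.4 - (-3))/(0 - (-3)) × (1.4 - 3)/(0 - 3) = 0.782222
L_2(1.4) = (1.4 - (-3))/(3 - (-3)) × (1.4 - 0)/(3 - 0) = 0.342222

P(1.4) = (-10)×L_0(1.4) + (-9)×L_1(1.4) + (-2)×L_2(1.4)
P(1.4) = -6.480000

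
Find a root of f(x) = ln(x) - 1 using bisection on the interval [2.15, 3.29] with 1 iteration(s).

f(x) = ln(x) - 1
Initial interval: [2.15, 3.29]

Iteration 1:
  c_1 = (2.150000 + 3.290000)/2 = 2.720000
  f(c_1) = f(2.720000) = 0.000632
  f(a) × f(c) < 0, new interval: [2.150000, 2.720000]

After 1 iteration(s), the approximation is c_1 = 2.720000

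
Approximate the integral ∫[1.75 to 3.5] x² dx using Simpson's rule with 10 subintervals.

f(x) = x²
a = 1.75, b = 3.5, n = 10
h = (b - a)/n = 0.175000

Simpson's rule: (h/3)[f(x₀) + 4f(x₁) + 2f(x₂) + ... + f(xₙ)]

x_0 = 1.7500, f(x_0) = 3.062500, coefficient = 1
x_1 = 1.9250, f(x_1) = 3.705625, coefficient = 4
x_2 = 2.1000, f(x_2) = 4.410000, coefficient = 2
x_3 = 2.2750, f(x_3) = 5.175625, coefficient = 4
x_4 = 2.4500, f(x_4) = 6.002500, coefficient = 2
x_5 = 2.6250, f(x_5) = 6.890625, coefficient = 4
x_6 = 2.8000, f(x_6) = 7.840000, coefficient = 2
x_7 = 2.9750, f(x_7) = 8.850625, coefficient = 4
x_8 = 3.1500, f(x_8) = 9.922500, coefficient = 2
x_9 = 3.3250, f(x_9) = 11.055625, coefficient = 4
x_10 = 3.5000, f(x_10) = 12.250000, coefficient = 1

I ≈ (0.175000/3) × 214.375000 = 12.505208
Exact value: 12.505208
Error: 0.000000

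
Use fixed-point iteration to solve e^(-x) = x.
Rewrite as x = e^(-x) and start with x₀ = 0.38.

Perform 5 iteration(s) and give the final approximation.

Equation: e^(-x) = x
Fixed-point form: x = e^(-x)
x₀ = 0.38

x_1 = g(0.380000) = 0.683861
x_2 = g(0.683861) = 0.504665
x_3 = g(0.504665) = 0.603708
x_4 = g(0.603708) = 0.546780
x_5 = g(0.546780) = 0.578810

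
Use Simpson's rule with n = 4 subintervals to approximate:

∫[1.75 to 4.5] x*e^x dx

f(x) = x*e^x
a = 1.75, b = 4.5, n = 4
h = (b - a)/n = 0.687500

Simpson's rule: (h/3)[f(x₀) + 4f(x₁) + 2f(x₂) + ... + f(xₙ)]

x_0 = 1.7500, f(x_0) = 10.070555, coefficient = 1
x_1 = 2.4375, f(x_1) = 27.895710, coefficient = 4
x_2 = 3.1250, f(x_2) = 71.124672, coefficient = 2
x_3 = 3.8125, f(x_3) = 172.566927, coefficient = 4
x_4 = 4.5000, f(x_4) = 405.077091, coefficient = 1

I ≈ (0.687500/3) × 1359.247538 = 311.494227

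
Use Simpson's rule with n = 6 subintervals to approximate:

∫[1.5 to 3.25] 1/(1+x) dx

f(x) = 1/(1+x)
a = 1.5, b = 3.25, n = 6
h = (b - a)/n = 0.291667

Simpson's rule: (h/3)[f(x₀) + 4f(x₁) + 2f(x₂) + ... + f(xₙ)]

x_0 = 1.5000, f(x_0) = 0.400000, coefficient = 1
x_1 = 1.7917, f(x_1) = 0.358209, coefficient = 4
x_2 = 2.0833, f(x_2) = 0.324324, coefficient = 2
x_3 = 2.3750, f(x_3) = 0.296296, coefficient = 4
x_4 = 2.6667, f(x_4) = 0.272727, coefficient = 2
x_5 = 2.9583, f(x_5) = 0.252632, coefficient = 4
x_6 = 3.2500, f(x_6) = 0.235294, coefficient = 1

I ≈ (0.291667/3) × 5.457945 = 0.530634
Exact value: 0.530628
Error: 0.000005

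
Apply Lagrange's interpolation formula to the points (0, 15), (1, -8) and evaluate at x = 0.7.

Lagrange interpolation formula:
P(x) = Σ yᵢ × Lᵢ(x)
where Lᵢ(x) = Π_{j≠i} (x - xⱼ)/(xᵢ - xⱼ)

L_0(0.7) = (0.7 - 1)/(0 - 1) = 0.300000
L_1(0.7) = (0.7 - 0)/(1 - 0) = 0.700000

P(0.7) = 15×L_0(0.7) + (-8)×L_1(0.7)
P(0.7) = -1.100000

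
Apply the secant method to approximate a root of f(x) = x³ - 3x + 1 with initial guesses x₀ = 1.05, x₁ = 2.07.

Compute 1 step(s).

f(x) = x³ - 3x + 1
x₀ = 1.05, x₁ = 2.07

Secant formula: x_{n+1} = x_n - f(x_n)(x_n - x_{n-1})/(f(x_n) - f(x_{n-1}))

Iteration 1:
  f(1.050000) = -0.992375
  f(2.070000) = 3.659743
  x_2 = 2.070000 - 3.659743×(2.070000 - 1.050000)/(3.659743 - (-0.992375))
       = 1.267583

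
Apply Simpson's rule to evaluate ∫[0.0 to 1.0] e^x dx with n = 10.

f(x) = e^x
a = 0.0, b = 1.0, n = 10
h = (b - a)/n = 0.100000

Simpson's rule: (h/3)[f(x₀) + 4f(x₁) + 2f(x₂) + ... + f(xₙ)]

x_0 = 0.0000, f(x_0) = 1.000000, coefficient = 1
x_1 = 0.1000, f(x_1) = 1.105171, coefficient = 4
x_2 = 0.2000, f(x_2) = 1.221403, coefficient = 2
x_3 = 0.3000, f(x_3) = 1.349859, coefficient = 4
x_4 = 0.4000, f(x_4) = 1.491825, coefficient = 2
x_5 = 0.5000, f(x_5) = 1.648721, coefficient = 4
x_6 = 0.6000, f(x_6) = 1.822119, coefficient = 2
x_7 = 0.7000, f(x_7) = 2.013753, coefficient = 4
x_8 = 0.8000, f(x_8) = 2.225541, coefficient = 2
x_9 = 0.9000, f(x_9) = 2.459603, coefficient = 4
x_10 = 1.0000, f(x_10) = 2.718282, coefficient = 1

I ≈ (0.100000/3) × 51.548483 = 1.718283
Exact value: 1.718282
Error: 0.000001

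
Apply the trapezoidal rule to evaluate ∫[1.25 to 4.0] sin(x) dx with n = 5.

f(x) = sin(x)
a = 1.25, b = 4.0, n = 5
h = (b - a)/n = 0.550000

Trapezoidal rule: (h/2)[f(x₀) + 2f(x₁) + 2f(x₂) + ... + f(xₙ)]

x_0 = 1.2500, f(x_0) = 0.948985, coefficient = 1
x_1 = 1.8000, f(x_1) = 0.973848, coefficient = 2
x_2 = 2.3500, f(x_2) = 0.711473, coefficient = 2
x_3 = 2.9000, f(x_3) = 0.239249, coefficient = 2
x_4 = 3.4500, f(x_4) = -0.303542, coefficient = 2
x_5 = 4.0000, f(x_5) = -0.756802, coefficient = 1

I ≈ (0.550000/2) × 3.434240 = 0.944416
Exact value: 0.968966
Error: 0.024550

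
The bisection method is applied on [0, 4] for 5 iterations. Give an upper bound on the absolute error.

Bisection error bound: |error| ≤ (b-a)/2^n
|error| ≤ (4 - 0)/2^5 = 4/2^5
|error| ≤ 0.1250000000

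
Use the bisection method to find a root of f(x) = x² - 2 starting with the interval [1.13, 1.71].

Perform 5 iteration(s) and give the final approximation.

f(x) = x² - 2
Initial interval: [1.13, 1.71]

Iteration 1:
  c_1 = (1.130000 + 1.710000)/2 = 1.420000
  f(c_1) = f(1.420000) = 0.016400
  f(a) × f(c) < 0, new interval: [1.130000, 1.420000]
Iteration 2:
  c_2 = (1.130000 + 1.420000)/2 = 1.275000
  f(c_2) = f(1.275000) = -0.374375
  f(a) × f(c) ≥ 0, new interval: [1.275000, 1.420000]
Iteration 3:
  c_3 = (1.275000 + 1.420000)/2 = 1.347500
  f(c_3) = f(1.347500) = -0.184244
  f(a) × f(c) ≥ 0, new interval: [1.347500, 1.420000]
Iteration 4:
  c_4 = (1.347500 + 1.420000)/2 = 1.383750
  f(c_4) = f(1.383750) = -0.085236
  f(a) × f(c) ≥ 0, new interval: [1.383750, 1.420000]
Iteration 5:
  c_5 = (1.383750 + 1.420000)/2 = 1.401875
  f(c_5) = f(1.401875) = -0.034746
  f(a) × f(c) ≥ 0, new interval: [1.401875, 1.420000]

After 5 iteration(s), the approximation is c_5 = 1.401875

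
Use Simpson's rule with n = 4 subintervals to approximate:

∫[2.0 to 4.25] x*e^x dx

f(x) = x*e^x
a = 2.0, b = 4.25, n = 4
h = (b - a)/n = 0.562500

Simpson's rule: (h/3)[f(x₀) + 4f(x₁) + 2f(x₂) + ... + f(xₙ)]

x_0 = 2.0000, f(x_0) = 14.778112, coefficient = 1
x_1 = 2.5625, f(x_1) = 33.231006, coefficient = 4
x_2 = 3.1250, f(x_2) = 71.124672, coefficient = 2
x_3 = 3.6875, f(x_3) = 147.296671, coefficient = 4
x_4 = 4.2500, f(x_4) = 297.948002, coefficient = 1

I ≈ (0.562500/3) × 1177.086165 = 220.703656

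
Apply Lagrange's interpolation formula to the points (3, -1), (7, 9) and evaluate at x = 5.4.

Lagrange interpolation formula:
P(x) = Σ yᵢ × Lᵢ(x)
where Lᵢ(x) = Π_{j≠i} (x - xⱼ)/(xᵢ - xⱼ)

L_0(5.4) = (5.4 - 7)/(3 - 7) = 0.400000
L_1(5.4) = (5.4 - 3)/(7 - 3) = 0.600000

P(5.4) = (-1)×L_0(5.4) + 9×L_1(5.4)
P(5.4) = 5.000000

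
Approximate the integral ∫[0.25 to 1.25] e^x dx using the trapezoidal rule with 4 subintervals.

f(x) = e^x
a = 0.25, b = 1.25, n = 4
h = (b - a)/n = 0.250000

Trapezoidal rule: (h/2)[f(x₀) + 2f(x₁) + 2f(x₂) + ... + f(xₙ)]

x_0 = 0.2500, f(x_0) = 1.284025, coefficient = 1
x_1 = 0.5000, f(x_1) = 1.648721, coefficient = 2
x_2 = 0.7500, f(x_2) = 2.117000, coefficient = 2
x_3 = 1.0000, f(x_3) = 2.718282, coefficient = 2
x_4 = 1.2500, f(x_4) = 3.490343, coefficient = 1

I ≈ (0.250000/2) × 17.742375 = 2.217797
Exact value: 2.206318
Error: 0.011479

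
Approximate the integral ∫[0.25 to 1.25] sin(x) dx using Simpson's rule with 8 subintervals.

f(x) = sin(x)
a = 0.25, b = 1.25, n = 8
h = (b - a)/n = 0.125000

Simpson's rule: (h/3)[f(x₀) + 4f(x₁) + 2f(x₂) + ... + f(xₙ)]

x_0 = 0.2500, f(x_0) = 0.247404, coefficient = 1
x_1 = 0.3750, f(x_1) = 0.366273, coefficient = 4
x_2 = 0.5000, f(x_2) = 0.479426, coefficient = 2
x_3 = 0.6250, f(x_3) = 0.585097, coefficient = 4
x_4 = 0.7500, f(x_4) = 0.681639, coefficient = 2
x_5 = 0.8750, f(x_5) = 0.767544, coefficient = 4
x_6 = 1.0000, f(x_6) = 0.841471, coefficient = 2
x_7 = 1.1250, f(x_7) = 0.902268, coefficient = 4
x_8 = 1.2500, f(x_8) = 0.948985, coefficient = 1

I ≈ (0.125000/3) × 15.686183 = 0.653591
Exact value: 0.653590
Error: 0.000001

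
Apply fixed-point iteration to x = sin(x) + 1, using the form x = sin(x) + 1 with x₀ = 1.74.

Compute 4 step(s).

Equation: x = sin(x) + 1
Fixed-point form: x = sin(x) + 1
x₀ = 1.74

x_1 = g(1.740000) = 1.985719
x_2 = g(1.985719) = 1.915147
x_3 = g(1.915147) = 1.941295
x_4 = g(1.941295) = 1.932147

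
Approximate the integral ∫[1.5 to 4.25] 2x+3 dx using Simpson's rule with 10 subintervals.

f(x) = 2x+3
a = 1.5, b = 4.25, n = 10
h = (b - a)/n = 0.275000

Simpson's rule: (h/3)[f(x₀) + 4f(x₁) + 2f(x₂) + ... + f(xₙ)]

x_0 = 1.5000, f(x_0) = 6.000000, coefficient = 1
x_1 = 1.7750, f(x_1) = 6.550000, coefficient = 4
x_2 = 2.0500, f(x_2) = 7.100000, coefficient = 2
x_3 = 2.3250, f(x_3) = 7.650000, coefficient = 4
x_4 = 2.6000, f(x_4) = 8.200000, coefficient = 2
x_5 = 2.8750, f(x_5) = 8.750000, coefficient = 4
x_6 = 3.1500, f(x_6) = 9.300000, coefficient = 2
x_7 = 3.4250, f(x_7) = 9.850000, coefficient = 4
x_8 = 3.7000, f(x_8) = 10.400000, coefficient = 2
x_9 = 3.9750, f(x_9) = 10.950000, coefficient = 4
x_10 = 4.2500, f(x_10) = 11.500000, coefficient = 1

I ≈ (0.275000/3) × 262.500000 = 24.062500
Exact value: 24.062500
Error: 0.000000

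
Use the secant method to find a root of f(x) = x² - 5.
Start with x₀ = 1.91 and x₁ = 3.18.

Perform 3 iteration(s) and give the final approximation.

f(x) = x² - 5
x₀ = 1.91, x₁ = 3.18

Secant formula: x_{n+1} = x_n - f(x_n)(x_n - x_{n-1})/(f(x_n) - f(x_{n-1}))

Iteration 1:
  f(1.910000) = -1.351900
  f(3.180000) = 5.112400
  x_2 = 3.180000 - 5.112400×(3.180000 - 1.910000)/(5.112400 - (-1.351900))
       = 2.175599
Iteration 2:
  f(3.180000) = 5.112400
  f(2.175599) = -0.266768
  x_3 = 2.175599 - (-0.266768)×(2.175599 - 3.180000)/(-0.266768 - 5.112400)
       = 2.225410
Iteration 3:
  f(2.175599) = -0.266768
  f(2.225410) = -0.047549
  x_4 = 2.225410 - (-0.047549)×(2.225410 - 2.175599)/(-0.047549 - (-0.266768))
       = 2.236214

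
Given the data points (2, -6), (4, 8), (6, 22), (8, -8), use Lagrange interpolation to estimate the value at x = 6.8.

Lagrange interpolation formula:
P(x) = Σ yᵢ × Lᵢ(x)
where Lᵢ(x) = Π_{j≠i} (x - xⱼ)/(xᵢ - xⱼ)

L_0(6.8) = (6.8 - 4)/(2 - 4) × (6.8 - 6)/(2 - 6) × (6.8 - 8)/(2 - 8) = 0.056000
L_1(6.8) = (6.8 - 2)/(4 - 2) × (6.8 - 6)/(4 - 6) × (6.8 - 8)/(4 - 8) = -0.288000
L_2(6.8) = (6.8 - 2)/(6 - 2) × (6.8 - 4)/(6 - 4) × (6.8 - 8)/(6 - 8) = 1.008000
L_3(6.8) = (6.8 - 2)/(8 - 2) × (6.8 - 4)/(8 - 4) × (6.8 - 6)/(8 - 6) = 0.224000

P(6.8) = (-6)×L_0(6.8) + 8×L_1(6.8) + 22×L_2(6.8) + (-8)×L_3(6.8)
P(6.8) = 17.744000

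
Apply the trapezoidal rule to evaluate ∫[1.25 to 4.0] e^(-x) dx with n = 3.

f(x) = e^(-x)
a = 1.25, b = 4.0, n = 3
h = (b - a)/n = 0.916667

Trapezoidal rule: (h/2)[f(x₀) + 2f(x₁) + 2f(x₂) + ... + f(xₙ)]

x_0 = 1.2500, f(x_0) = 0.286505, coefficient = 1
x_1 = 2.1667, f(x_1) = 0.114559, coefficient = 2
x_2 = 3.0833, f(x_2) = 0.045806, coefficient = 2
x_3 = 4.0000, f(x_3) = 0.018316, coefficient = 1

I ≈ (0.916667/2) × 0.625551 = 0.286711
Exact value: 0.268189
Error: 0.018522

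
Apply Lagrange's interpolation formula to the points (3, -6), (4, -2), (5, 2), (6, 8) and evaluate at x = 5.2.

Lagrange interpolation formula:
P(x) = Σ yᵢ × Lᵢ(x)
where Lᵢ(x) = Π_{j≠i} (x - xⱼ)/(xᵢ - xⱼ)

L_0(5.2) = (5.2 - 4)/(3 - 4) × (5.2 - 5)/(3 - 5) × (5.2 - 6)/(3 - 6) = 0.032000
L_1(5.2) = (5.2 - 3)/(4 - 3) × (5.2 - 5)/(4 - 5) × (5.2 - 6)/(4 - 6) = -0.176000
L_2(5.2) = (5.2 - 3)/(5 - 3) × (5.2 - 4)/(5 - 4) × (5.2 - 6)/(5 - 6) = 1.056000
L_3(5.2) = (5.2 - 3)/(6 - 3) × (5.2 - 4)/(6 - 4) × (5.2 - 5)/(6 - 5) = 0.088000

P(5.2) = (-6)×L_0(5.2) + (-2)×L_1(5.2) + 2×L_2(5.2) + 8×L_3(5.2)
P(5.2) = 2.976000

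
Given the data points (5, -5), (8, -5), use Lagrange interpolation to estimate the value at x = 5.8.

Lagrange interpolation formula:
P(x) = Σ yᵢ × Lᵢ(x)
where Lᵢ(x) = Π_{j≠i} (x - xⱼ)/(xᵢ - xⱼ)

L_0(5.8) = (5.8 - 8)/(5 - 8) = 0.733333
L_1(5.8) = (5.8 - 5)/(8 - 5) = 0.266667

P(5.8) = (-5)×L_0(5.8) + (-5)×L_1(5.8)
P(5.8) = -5.000000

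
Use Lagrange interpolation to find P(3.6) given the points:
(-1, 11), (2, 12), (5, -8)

Lagrange interpolation formula:
P(x) = Σ yᵢ × Lᵢ(x)
where Lᵢ(x) = Π_{j≠i} (x - xⱼ)/(xᵢ - xⱼ)

L_0(3.6) = (3.6 - 2)/(-1 - 2) × (3.6 - 5)/(-1 - 5) = -0.124444
L_1(3.6) = (3.6 - (-1))/(2 - (-1)) × (3.6 - 5)/(2 - 5) = 0.715556
L_2(3.6) = (3.6 - (-1))/(5 - (-1)) × (3.6 - 2)/(5 - 2) = 0.408889

P(3.6) = 11×L_0(3.6) + 12×L_1(3.6) + (-8)×L_2(3.6)
P(3.6) = 3.946667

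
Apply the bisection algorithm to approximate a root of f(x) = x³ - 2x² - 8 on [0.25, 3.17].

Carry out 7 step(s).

f(x) = x³ - 2x² - 8
Initial interval: [0.25, 3.17]

Iteration 1:
  c_1 = (0.250000 + 3.170000)/2 = 1.710000
  f(c_1) = f(1.710000) = -8.847989
  f(a) × f(c) ≥ 0, new interval: [1.710000, 3.170000]
Iteration 2:
  c_2 = (1.710000 + 3.170000)/2 = 2.440000
  f(c_2) = f(2.440000) = -5.380416
  f(a) × f(c) ≥ 0, new interval: [2.440000, 3.170000]
Iteration 3:
  c_3 = (2.440000 + 3.170000)/2 = 2.805000
  f(c_3) = f(2.805000) = -1.666240
  f(a) × f(c) ≥ 0, new interval: [2.805000, 3.170000]
Iteration 4:
  c_4 = (2.805000 + 3.170000)/2 = 2.987500
  f(c_4) = f(2.987500) = 0.813592
  f(a) × f(c) < 0, new interval: [2.805000, 2.987500]
Iteration 5:
  c_5 = (2.805000 + 2.987500)/2 = 2.896250
  f(c_5) = f(2.896250) = -0.482018
  f(a) × f(c) ≥ 0, new interval: [2.896250, 2.987500]
Iteration 6:
  c_6 = (2.896250 + 2.987500)/2 = 2.941875
  f(c_6) = f(2.941875) = 0.151578
  f(a) × f(c) < 0, new interval: [2.896250, 2.941875]
Iteration 7:
  c_7 = (2.896250 + 2.941875)/2 = 2.919062
  f(c_7) = f(2.919062) = -0.168737
  f(a) × f(c) ≥ 0, new interval: [2.919062, 2.941875]

After 7 iteration(s), the approximation is c_7 = 2.919062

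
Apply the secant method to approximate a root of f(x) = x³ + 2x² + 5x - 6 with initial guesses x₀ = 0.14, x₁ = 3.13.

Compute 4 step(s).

f(x) = x³ + 2x² + 5x - 6
x₀ = 0.14, x₁ = 3.13

Secant formula: x_{n+1} = x_n - f(x_n)(x_n - x_{n-1})/(f(x_n) - f(x_{n-1}))

Iteration 1:
  f(0.140000) = -5.258056
  f(3.130000) = 59.908097
  x_2 = 3.130000 - 59.908097×(3.130000 - 0.140000)/(59.908097 - (-5.258056))
       = 0.381254
Iteration 2:
  f(3.130000) = 59.908097
  f(0.381254) = -3.747605
  x_3 = 0.381254 - (-3.747605)×(0.381254 - 3.130000)/(-3.747605 - 59.908097)
       = 0.543081
Iteration 3:
  f(0.381254) = -3.747605
  f(0.543081) = -2.534547
  x_4 = 0.543081 - (-2.534547)×(0.543081 - 0.381254)/(-2.534547 - (-3.747605))
       = 0.881200
Iteration 4:
  f(0.543081) = -2.534547
  f(0.881200) = 0.643294
  x_5 = 0.881200 - 0.643294×(0.881200 - 0.543081)/(0.643294 - (-2.534547))
       = 0.812754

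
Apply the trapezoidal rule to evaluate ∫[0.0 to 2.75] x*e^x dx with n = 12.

f(x) = x*e^x
a = 0.0, b = 2.75, n = 12
h = (b - a)/n = 0.229167

Trapezoidal rule: (h/2)[f(x₀) + 2f(x₁) + 2f(x₂) + ... + f(xₙ)]

x_0 = 0.0000, f(x_0) = 0.000000, coefficient = 1
x_1 = 0.2292, f(x_1) = 0.288189, coefficient = 2
x_2 = 0.4583, f(x_2) = 0.724825, coefficient = 2
x_3 = 0.6875, f(x_3) = 1.367257, coefficient = 2
x_4 = 0.9167, f(x_4) = 2.292528, coefficient = 2
x_5 = 1.1458, f(x_5) = 3.603716, coefficient = 2
x_6 = 1.3750, f(x_6) = 5.438230, coefficient = 2
x_7 = 1.6042, f(x_7) = 7.978665, coefficient = 2
x_8 = 1.8333, f(x_8) = 11.466952, coefficient = 2
x_9 = 2.0625, f(x_9) = 16.222819, coefficient = 2
x_10 = 2.2917, f(x_10) = 22.667814, coefficient = 2
x_11 = 2.5208, f(x_11) = 31.356540, coefficient = 2
x_12 = 2.7500, f(x_12) = 43.017238, coefficient = 1

I ≈ (0.229167/2) × 249.832308 = 28.626619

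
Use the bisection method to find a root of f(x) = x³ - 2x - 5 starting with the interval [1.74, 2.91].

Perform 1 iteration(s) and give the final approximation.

f(x) = x³ - 2x - 5
Initial interval: [1.74, 2.91]

Iteration 1:
  c_1 = (1.740000 + 2.910000)/2 = 2.325000
  f(c_1) = f(2.325000) = 2.918078
  f(a) × f(c) < 0, new interval: [1.740000, 2.325000]

After 1 iteration(s), the approximation is c_1 = 2.325000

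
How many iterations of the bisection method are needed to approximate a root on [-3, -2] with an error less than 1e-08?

We need (b-a)/2^n ≤ 1e-08
(-2 - (-3))/2^n ≤ 1e-08
1/2^n ≤ 1e-08
2^n ≥ 100000000
n ≥ log₂(100000000) = 26.58
n ≥ 27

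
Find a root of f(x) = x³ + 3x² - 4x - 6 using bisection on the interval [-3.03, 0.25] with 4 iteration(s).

f(x) = x³ + 3x² - 4x - 6
Initial interval: [-3.03, 0.25]

Iteration 1:
  c_1 = (-3.030000 + 0.250000)/2 = -1.390000
  f(c_1) = f(-1.390000) = 2.670681
  f(a) × f(c) ≥ 0, new interval: [-1.390000, 0.250000]
Iteration 2:
  c_2 = (-1.390000 + 0.250000)/2 = -0.570000
  f(c_2) = f(-0.570000) = -2.930493
  f(a) × f(c) < 0, new interval: [-1.390000, -0.570000]
Iteration 3:
  c_3 = (-1.390000 + (-0.570000))/2 = -0.980000
  f(c_3) = f(-0.980000) = -0.139992
  f(a) × f(c) < 0, new interval: [-1.390000, -0.980000]
Iteration 4:
  c_4 = (-1.390000 + (-0.980000))/2 = -1.185000
  f(c_4) = f(-1.185000) = 1.288668
  f(a) × f(c) ≥ 0, new interval: [-1.185000, -0.980000]

After 4 iteration(s), the approximation is c_4 = -1.185000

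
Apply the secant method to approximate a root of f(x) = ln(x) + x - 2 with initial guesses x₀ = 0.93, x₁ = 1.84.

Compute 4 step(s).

f(x) = ln(x) + x - 2
x₀ = 0.93, x₁ = 1.84

Secant formula: x_{n+1} = x_n - f(x_n)(x_n - x_{n-1})/(f(x_n) - f(x_{n-1}))

Iteration 1:
  f(0.930000) = -1.142571
  f(1.840000) = 0.449766
  x_2 = 1.840000 - 0.449766×(1.840000 - 0.930000)/(0.449766 - (-1.142571))
       = 1.582965
Iteration 2:
  f(1.840000) = 0.449766
  f(1.582965) = 0.042264
  x_3 = 1.582965 - 0.042264×(1.582965 - 1.840000)/(0.042264 - 0.449766)
       = 1.556306
Iteration 3:
  f(1.582965) = 0.042264
  f(1.556306) = -0.001379
  x_4 = 1.556306 - (-0.001379)×(1.556306 - 1.582965)/(-0.001379 - 0.042264)
       = 1.557148
Iteration 4:
  f(1.556306) = -0.001379
  f(1.557148) = 0.000004
  x_5 = 1.557148 - 0.000004×(1.557148 - 1.556306)/(0.000004 - (-0.001379))
       = 1.557146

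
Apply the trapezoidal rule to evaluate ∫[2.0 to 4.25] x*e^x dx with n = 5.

f(x) = x*e^x
a = 2.0, b = 4.25, n = 5
h = (b - a)/n = 0.450000

Trapezoidal rule: (h/2)[f(x₀) + 2f(x₁) + 2f(x₂) + ... + f(xₙ)]

x_0 = 2.0000, f(x_0) = 14.778112, coefficient = 1
x_1 = 2.4500, f(x_1) = 28.391449, coefficient = 2
x_2 = 2.9000, f(x_2) = 52.705022, coefficient = 2
x_3 = 3.3500, f(x_3) = 95.484158, coefficient = 2
x_4 = 3.8000, f(x_4) = 169.864501, coefficient = 2
x_5 = 4.2500, f(x_5) = 297.948002, coefficient = 1

I ≈ (0.450000/2) × 1005.616374 = 226.263684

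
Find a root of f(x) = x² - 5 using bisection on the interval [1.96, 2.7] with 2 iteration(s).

f(x) = x² - 5
Initial interval: [1.96, 2.7]

Iteration 1:
  c_1 = (1.960000 + 2.700000)/2 = 2.330000
  f(c_1) = f(2.330000) = 0.428900
  f(a) × f(c) < 0, new interval: [1.960000, 2.330000]
Iteration 2:
  c_2 = (1.960000 + 2.330000)/2 = 2.145000
  f(c_2) = f(2.145000) = -0.398975
  f(a) × f(c) ≥ 0, new interval: [2.145000, 2.330000]

After 2 iteration(s), the approximation is c_2 = 2.145000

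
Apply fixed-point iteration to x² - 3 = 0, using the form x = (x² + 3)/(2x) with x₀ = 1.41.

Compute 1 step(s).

Equation: x² - 3 = 0
Fixed-point form: x = (x² + 3)/(2x)
x₀ = 1.41

x_1 = g(1.410000) = 1.768830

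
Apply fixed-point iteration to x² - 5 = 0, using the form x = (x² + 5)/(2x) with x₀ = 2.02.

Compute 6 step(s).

Equation: x² - 5 = 0
Fixed-point form: x = (x² + 5)/(2x)
x₀ = 2.02

x_1 = g(2.020000) = 2.247624
x_2 = g(2.247624) = 2.236098
x_3 = g(2.236098) = 2.236068
x_4 = g(2.236068) = 2.236068
x_5 = g(2.236068) = 2.236068
x_6 = g(2.236068) = 2.236068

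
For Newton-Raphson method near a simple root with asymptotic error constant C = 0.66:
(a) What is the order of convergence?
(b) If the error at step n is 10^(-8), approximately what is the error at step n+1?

(a) Newton-Raphson has quadratic (order 2) convergence near simple roots.
    This means |e_{n+1}| ≈ C|e_n|².

(b) With |e_n| = 10^(-8) and C = 0.66:
    |e_{n+1}| ≈ 0.66 × (10^(-8))² = 0.66 × 10^(-16)

(a) 2 (quadratic); (b) |e_{n+1}| ≈ 6.600e-17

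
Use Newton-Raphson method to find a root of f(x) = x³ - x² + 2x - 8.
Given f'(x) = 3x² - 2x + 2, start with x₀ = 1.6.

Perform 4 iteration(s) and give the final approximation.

f(x) = x³ - x² + 2x - 8
f'(x) = 3x² - 2x + 2
x₀ = 1.6

Newton-Raphson formula: x_{n+1} = x_n - f(x_n)/f'(x_n)

Iteration 1:
  f(1.600000) = -3.264000
  f'(1.600000) = 6.480000
  x_1 = 1.600000 - (-3.264000)/6.480000 = 2.103704
Iteration 2:
  f(2.103704) = 1.091925
  f'(2.103704) = 11.069300
  x_2 = 2.103704 - 1.091925/11.069300 = 2.005059
Iteration 3:
  f(2.005059) = 0.050721
  f'(2.005059) = 10.050670
  x_3 = 2.005059 - 0.050721/10.050670 = 2.000013
Iteration 4:
  f(2.000013) = 0.000128
  f'(2.000013) = 10.000128
  x_4 = 2.000013 - 0.000128/10.000128 = 2.000000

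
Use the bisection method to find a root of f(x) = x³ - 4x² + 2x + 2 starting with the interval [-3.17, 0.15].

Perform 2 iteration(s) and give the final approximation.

f(x) = x³ - 4x² + 2x + 2
Initial interval: [-3.17, 0.15]

Iteration 1:
  c_1 = (-3.170000 + 0.150000)/2 = -1.510000
  f(c_1) = f(-1.510000) = -13.583351
  f(a) × f(c) ≥ 0, new interval: [-1.510000, 0.150000]
Iteration 2:
  c_2 = (-1.510000 + 0.150000)/2 = -0.680000
  f(c_2) = f(-0.680000) = -1.524032
  f(a) × f(c) ≥ 0, new interval: [-0.680000, 0.150000]

After 2 iteration(s), the approximation is c_2 = -0.680000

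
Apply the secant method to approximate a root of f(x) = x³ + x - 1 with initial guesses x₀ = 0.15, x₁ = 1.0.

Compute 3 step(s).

f(x) = x³ + x - 1
x₀ = 0.15, x₁ = 1.0

Secant formula: x_{n+1} = x_n - f(x_n)(x_n - x_{n-1})/(f(x_n) - f(x_{n-1}))

Iteration 1:
  f(0.150000) = -0.846625
  f(1.000000) = 1.000000
  x_2 = 1.000000 - 1.000000×(1.000000 - 0.150000)/(1.000000 - (-0.846625))
       = 0.539701
Iteration 2:
  f(1.000000) = 1.000000
  f(0.539701) = -0.303097
  x_3 = 0.539701 - (-0.303097)×(0.539701 - 1.000000)/(-0.303097 - 1.000000)
       = 0.646765
Iteration 3:
  f(0.539701) = -0.303097
  f(0.646765) = -0.082690
  x_4 = 0.646765 - (-0.082690)×(0.646765 - 0.539701)/(-0.082690 - (-0.303097))
       = 0.686932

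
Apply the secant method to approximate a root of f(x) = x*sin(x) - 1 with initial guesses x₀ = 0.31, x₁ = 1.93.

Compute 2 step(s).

f(x) = x*sin(x) - 1
x₀ = 0.31, x₁ = 1.93

Secant formula: x_{n+1} = x_n - f(x_n)(x_n - x_{n-1})/(f(x_n) - f(x_{n-1}))

Iteration 1:
  f(0.310000) = -0.905432
  f(1.930000) = 0.806822
  x_2 = 1.930000 - 0.806822×(1.930000 - 0.310000)/(0.806822 - (-0.905432))
       = 1.166649
Iteration 2:
  f(1.930000) = 0.806822
  f(1.166649) = 0.072661
  x_3 = 1.166649 - 0.072661×(1.166649 - 1.930000)/(0.072661 - 0.806822)
       = 1.091099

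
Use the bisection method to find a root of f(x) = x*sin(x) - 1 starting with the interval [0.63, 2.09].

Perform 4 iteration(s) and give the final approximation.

f(x) = x*sin(x) - 1
Initial interval: [0.63, 2.09]

Iteration 1:
  c_1 = (0.630000 + 2.090000)/2 = 1.360000
  f(c_1) = f(1.360000) = 0.329896
  f(a) × f(c) < 0, new interval: [0.630000, 1.360000]
Iteration 2:
  c_2 = (0.630000 + 1.360000)/2 = 0.995000
  f(c_2) = f(0.995000) = -0.165435
  f(a) × f(c) ≥ 0, new interval: [0.995000, 1.360000]
Iteration 3:
  c_3 = (0.995000 + 1.360000)/2 = 1.177500
  f(c_3) = f(1.177500) = 0.087599
  f(a) × f(c) < 0, new interval: [0.995000, 1.177500]
Iteration 4:
  c_4 = (0.995000 + 1.177500)/2 = 1.086250
  f(c_4) = f(1.086250) = -0.038792
  f(a) × f(c) ≥ 0, new interval: [1.086250, 1.177500]

After 4 iteration(s), the approximation is c_4 = 1.086250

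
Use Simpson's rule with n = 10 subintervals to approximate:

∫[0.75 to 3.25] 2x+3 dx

f(x) = 2x+3
a = 0.75, b = 3.25, n = 10
h = (b - a)/n = 0.250000

Simpson's rule: (h/3)[f(x₀) + 4f(x₁) + 2f(x₂) + ... + f(xₙ)]

x_0 = 0.7500, f(x_0) = 4.500000, coefficient = 1
x_1 = 1.0000, f(x_1) = 5.000000, coefficient = 4
x_2 = 1.2500, f(x_2) = 5.500000, coefficient = 2
x_3 = 1.5000, f(x_3) = 6.000000, coefficient = 4
x_4 = 1.7500, f(x_4) = 6.500000, coefficient = 2
x_5 = 2.0000, f(x_5) = 7.000000, coefficient = 4
x_6 = 2.2500, f(x_6) = 7.500000, coefficient = 2
x_7 = 2.5000, f(x_7) = 8.000000, coefficient = 4
x_8 = 2.7500, f(x_8) = 8.500000, coefficient = 2
x_9 = 3.0000, f(x_9) = 9.000000, coefficient = 4
x_10 = 3.2500, f(x_10) = 9.500000, coefficient = 1

I ≈ (0.250000/3) × 210.000000 = 17.500000
Exact value: 17.500000
Error: 0.000000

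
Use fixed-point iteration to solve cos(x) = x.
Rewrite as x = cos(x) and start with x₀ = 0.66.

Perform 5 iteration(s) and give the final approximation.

Equation: cos(x) = x
Fixed-point form: x = cos(x)
x₀ = 0.66

x_1 = g(0.660000) = 0.789992
x_2 = g(0.789992) = 0.703851
x_3 = g(0.703851) = 0.762356
x_4 = g(0.762356) = 0.723211
x_5 = g(0.723211) = 0.749685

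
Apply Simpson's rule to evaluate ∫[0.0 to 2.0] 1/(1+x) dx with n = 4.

f(x) = 1/(1+x)
a = 0.0, b = 2.0, n = 4
h = (b - a)/n = 0.500000

Simpson's rule: (h/3)[f(x₀) + 4f(x₁) + 2f(x₂) + ... + f(xₙ)]

x_0 = 0.0000, f(x_0) = 1.000000, coefficient = 1
x_1 = 0.5000, f(x_1) = 0.666667, coefficient = 4
x_2 = 1.0000, f(x_2) = 0.500000, coefficient = 2
x_3 = 1.5000, f(x_3) = 0.400000, coefficient = 4
x_4 = 2.0000, f(x_4) = 0.333333, coefficient = 1

I ≈ (0.500000/3) × 6.600000 = 1.100000
Exact value: 1.098612
Error: 0.001388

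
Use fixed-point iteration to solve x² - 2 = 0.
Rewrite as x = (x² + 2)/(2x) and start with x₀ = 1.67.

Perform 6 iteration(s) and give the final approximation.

Equation: x² - 2 = 0
Fixed-point form: x = (x² + 2)/(2x)
x₀ = 1.67

x_1 = g(1.670000) = 1.433802
x_2 = g(1.433802) = 1.414347
x_3 = g(1.414347) = 1.414214
x_4 = g(1.414214) = 1.414214
x_5 = g(1.414214) = 1.414214
x_6 = g(1.414214) = 1.414214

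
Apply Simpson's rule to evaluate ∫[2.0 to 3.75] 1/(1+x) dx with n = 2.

f(x) = 1/(1+x)
a = 2.0, b = 3.75, n = 2
h = (b - a)/n = 0.875000

Simpson's rule: (h/3)[f(x₀) + 4f(x₁) + 2f(x₂) + ... + f(xₙ)]

x_0 = 2.0000, f(x_0) = 0.333333, coefficient = 1
x_1 = 2.8750, f(x_1) = 0.258065, coefficient = 4
x_2 = 3.7500, f(x_2) = 0.210526, coefficient = 1

I ≈ (0.875000/3) × 1.576118 = 0.459701
Exact value: 0.459532
Error: 0.000169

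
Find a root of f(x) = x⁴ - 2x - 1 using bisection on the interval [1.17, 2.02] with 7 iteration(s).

f(x) = x⁴ - 2x - 1
Initial interval: [1.17, 2.02]

Iteration 1:
  c_1 = (1.170000 + 2.020000)/2 = 1.595000
  f(c_1) = f(1.595000) = 2.282063
  f(a) × f(c) < 0, new interval: [1.170000, 1.595000]
Iteration 2:
  c_2 = (1.170000 + 1.595000)/2 = 1.382500
  f(c_2) = f(1.382500) = -0.111908
  f(a) × f(c) ≥ 0, new interval: [1.382500, 1.595000]
Iteration 3:
  c_3 = (1.382500 + 1.595000)/2 = 1.488750
  f(c_3) = f(1.488750) = 0.934825
  f(a) × f(c) < 0, new interval: [1.382500, 1.488750]
Iteration 4:
  c_4 = (1.382500 + 1.488750)/2 = 1.435625
  f(c_4) = f(1.435625) = 0.376550
  f(a) × f(c) < 0, new interval: [1.382500, 1.435625]
Iteration 5:
  c_5 = (1.382500 + 1.435625)/2 = 1.409062
  f(c_5) = f(1.409062) = 0.123915
  f(a) × f(c) < 0, new interval: [1.382500, 1.409062]
Iteration 6:
  c_6 = (1.382500 + 1.409062)/2 = 1.395781
  f(c_6) = f(1.395781) = 0.003941
  f(a) × f(c) < 0, new interval: [1.382500, 1.395781]
Iteration 7:
  c_7 = (1.382500 + 1.395781)/2 = 1.389141
  f(c_7) = f(1.389141) = -0.054494
  f(a) × f(c) ≥ 0, new interval: [1.389141, 1.395781]

After 7 iteration(s), the approximation is c_7 = 1.389141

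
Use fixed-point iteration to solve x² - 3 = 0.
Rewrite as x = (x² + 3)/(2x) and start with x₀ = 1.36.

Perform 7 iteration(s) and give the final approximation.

Equation: x² - 3 = 0
Fixed-point form: x = (x² + 3)/(2x)
x₀ = 1.36

x_1 = g(1.360000) = 1.782941
x_2 = g(1.782941) = 1.732777
x_3 = g(1.732777) = 1.732051
x_4 = g(1.732051) = 1.732051
x_5 = g(1.732051) = 1.732051
x_6 = g(1.732051) = 1.732051
x_7 = g(1.732051) = 1.732051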